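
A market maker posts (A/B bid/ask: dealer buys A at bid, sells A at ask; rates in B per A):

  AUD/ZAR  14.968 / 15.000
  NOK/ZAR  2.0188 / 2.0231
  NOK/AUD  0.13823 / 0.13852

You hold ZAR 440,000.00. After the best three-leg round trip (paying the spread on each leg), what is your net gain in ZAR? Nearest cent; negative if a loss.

Net profit: ZAR 9,988.49

Best loop ZAR → NOK → AUD → ZAR:
ZAR 440,000.00 ÷ 2.0231 (buy NOK at ask) = NOK 217,488.01
NOK 217,488.01 × 0.13823 (sell NOK at bid) = AUD 30,063.37
AUD 30,063.37 × 14.968 (sell AUD at bid) = ZAR 449,988.49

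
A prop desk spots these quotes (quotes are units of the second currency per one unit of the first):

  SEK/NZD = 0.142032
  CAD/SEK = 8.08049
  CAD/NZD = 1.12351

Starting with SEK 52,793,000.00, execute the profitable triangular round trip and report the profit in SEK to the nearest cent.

Profitable loop is SEK → NZD → CAD → SEK:
SEK 52,793,000.00 × 0.142032 = NZD 7,498,295.38
NZD 7,498,295.38 ÷ 1.12351 = CAD 6,673,990.78
CAD 6,673,990.78 × 8.08049 = SEK 53,929,115.72
Profit = SEK 53,929,115.72 − SEK 52,793,000.00

Profit: SEK 1,136,115.72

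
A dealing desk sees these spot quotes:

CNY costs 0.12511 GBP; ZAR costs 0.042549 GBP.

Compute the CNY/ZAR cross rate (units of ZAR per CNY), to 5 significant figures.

1 CNY × 0.12511 = 0.12511 GBP
0.12511 GBP ÷ 0.042549 = 2.94037 ZAR

CNY/ZAR = 2.9404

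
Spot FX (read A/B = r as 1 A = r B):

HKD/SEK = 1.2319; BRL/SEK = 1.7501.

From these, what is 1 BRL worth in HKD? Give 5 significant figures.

BRL/HKD = 1.4207

1 BRL × 1.7501 = 1.7501 SEK
1.7501 SEK ÷ 1.2319 = 1.42065 HKD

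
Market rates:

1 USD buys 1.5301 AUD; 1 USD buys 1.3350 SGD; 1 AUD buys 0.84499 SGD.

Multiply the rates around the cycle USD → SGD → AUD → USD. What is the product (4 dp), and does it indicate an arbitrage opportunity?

Around USD → SGD → AUD → USD: 1 × 1.3350 ÷ 0.84499 ÷ 1.5301 = 1.032547
Product > 1; profitable direction is USD → SGD → AUD → USD.

1.0325 (arbitrage exists)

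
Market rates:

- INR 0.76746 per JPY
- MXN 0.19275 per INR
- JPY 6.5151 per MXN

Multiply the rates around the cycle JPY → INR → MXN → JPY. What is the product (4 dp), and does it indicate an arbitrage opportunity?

0.9638 (arbitrage exists)

Around JPY → INR → MXN → JPY: 1 × 0.76746 × 0.19275 × 6.5151 = 0.963765
Product < 1; profitable direction is JPY → MXN → INR → JPY.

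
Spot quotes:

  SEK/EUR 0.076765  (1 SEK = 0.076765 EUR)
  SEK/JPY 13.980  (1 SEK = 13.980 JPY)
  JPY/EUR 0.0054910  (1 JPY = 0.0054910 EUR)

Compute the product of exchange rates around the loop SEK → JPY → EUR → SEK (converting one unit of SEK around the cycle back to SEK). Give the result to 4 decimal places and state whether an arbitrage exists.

Around SEK → JPY → EUR → SEK: 1 × 13.980 × 0.0054910 ÷ 0.076765 = 0.999989
Product ≈ 1 (deviation 0.001%, within rounding noise).

1.0000 (no arbitrage)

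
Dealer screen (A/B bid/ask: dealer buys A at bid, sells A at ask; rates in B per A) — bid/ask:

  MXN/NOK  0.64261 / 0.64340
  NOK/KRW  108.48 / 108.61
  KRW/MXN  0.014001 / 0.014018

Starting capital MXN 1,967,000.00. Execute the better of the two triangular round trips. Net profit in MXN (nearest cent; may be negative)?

Best loop MXN → KRW → NOK → MXN:
MXN 1,967,000.00 ÷ 0.014018 (buy KRW at ask) = KRW 140,319,589
KRW 140,319,589 ÷ 108.61 (buy NOK at ask) = NOK 1,291,958.28
NOK 1,291,958.28 ÷ 0.64340 (buy MXN at ask) = MXN 2,008,017.23

Net profit: MXN 41,017.23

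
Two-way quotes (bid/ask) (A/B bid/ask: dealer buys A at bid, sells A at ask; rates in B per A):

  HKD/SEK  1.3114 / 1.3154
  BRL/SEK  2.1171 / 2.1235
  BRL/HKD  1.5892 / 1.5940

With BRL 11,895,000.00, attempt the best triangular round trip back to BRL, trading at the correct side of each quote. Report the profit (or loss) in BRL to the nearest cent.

Net profit: BRL 115,460.63

Best loop BRL → SEK → HKD → BRL:
BRL 11,895,000.00 × 2.1171 (sell BRL at bid) = SEK 25,182,904.50
SEK 25,182,904.50 ÷ 1.3154 (buy HKD at ask) = HKD 19,144,674.24
HKD 19,144,674.24 ÷ 1.5940 (buy BRL at ask) = BRL 12,010,460.63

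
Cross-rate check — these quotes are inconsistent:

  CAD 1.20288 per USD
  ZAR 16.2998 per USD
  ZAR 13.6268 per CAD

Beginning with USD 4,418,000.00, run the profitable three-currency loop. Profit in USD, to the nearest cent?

Profit: USD 24,829.24

Profitable loop is USD → CAD → ZAR → USD:
USD 4,418,000.00 × 1.20288 = CAD 5,314,323.84
CAD 5,314,323.84 × 13.6268 = ZAR 72,417,228.10
ZAR 72,417,228.10 ÷ 16.2998 = USD 4,442,829.24
Profit = USD 4,442,829.24 − USD 4,418,000.00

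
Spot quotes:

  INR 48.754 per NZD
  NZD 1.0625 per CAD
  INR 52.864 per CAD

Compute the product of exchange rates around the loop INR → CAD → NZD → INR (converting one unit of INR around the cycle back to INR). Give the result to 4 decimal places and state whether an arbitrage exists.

Around INR → CAD → NZD → INR: 1 ÷ 52.864 × 1.0625 × 48.754 = 0.979894
Product < 1; profitable direction is INR → NZD → CAD → INR.

0.9799 (arbitrage exists)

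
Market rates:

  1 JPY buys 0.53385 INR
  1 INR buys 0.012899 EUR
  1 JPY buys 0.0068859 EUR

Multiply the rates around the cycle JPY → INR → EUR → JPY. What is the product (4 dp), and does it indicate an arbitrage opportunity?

Around JPY → INR → EUR → JPY: 1 × 0.53385 × 0.012899 ÷ 0.0068859 = 1.000034
Product ≈ 1 (deviation 0.003%, within rounding noise).

1.0000 (no arbitrage)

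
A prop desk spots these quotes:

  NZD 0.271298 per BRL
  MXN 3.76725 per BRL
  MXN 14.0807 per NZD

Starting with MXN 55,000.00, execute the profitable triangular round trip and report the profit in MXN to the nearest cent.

Profit: MXN 771.08

Profitable loop is MXN → BRL → NZD → MXN:
MXN 55,000.00 ÷ 3.76725 = BRL 14,599.51
BRL 14,599.51 × 0.271298 = NZD 3,960.82
NZD 3,960.82 × 14.0807 = MXN 55,771.08
Profit = MXN 55,771.08 − MXN 55,000.00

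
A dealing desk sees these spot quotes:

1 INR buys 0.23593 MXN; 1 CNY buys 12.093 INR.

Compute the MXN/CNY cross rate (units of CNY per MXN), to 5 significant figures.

MXN/CNY = 0.35050

1 MXN ÷ 0.23593 = 4.23855 INR
4.23855 INR ÷ 12.093 = 0.350496 CNY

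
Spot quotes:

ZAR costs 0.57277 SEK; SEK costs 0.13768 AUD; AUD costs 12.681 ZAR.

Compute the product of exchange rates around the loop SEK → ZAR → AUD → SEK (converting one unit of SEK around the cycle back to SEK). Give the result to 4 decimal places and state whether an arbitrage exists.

1.0000 (no arbitrage)

Around SEK → ZAR → AUD → SEK: 1 ÷ 0.57277 ÷ 12.681 ÷ 0.13768 = 0.999989
Product ≈ 1 (deviation 0.001%, within rounding noise).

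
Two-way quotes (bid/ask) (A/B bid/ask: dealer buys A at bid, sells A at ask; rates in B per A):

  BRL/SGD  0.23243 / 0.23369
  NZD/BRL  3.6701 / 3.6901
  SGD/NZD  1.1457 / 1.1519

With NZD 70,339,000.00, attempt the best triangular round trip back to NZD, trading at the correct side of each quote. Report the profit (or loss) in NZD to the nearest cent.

Net profit: NZD 472,394.54

Best loop NZD → SGD → BRL → NZD:
NZD 70,339,000.00 ÷ 1.1519 (buy SGD at ask) = SGD 61,063,460.37
SGD 61,063,460.37 ÷ 0.23369 (buy BRL at ask) = BRL 261,301,127.01
BRL 261,301,127.01 ÷ 3.6901 (buy NZD at ask) = NZD 70,811,394.54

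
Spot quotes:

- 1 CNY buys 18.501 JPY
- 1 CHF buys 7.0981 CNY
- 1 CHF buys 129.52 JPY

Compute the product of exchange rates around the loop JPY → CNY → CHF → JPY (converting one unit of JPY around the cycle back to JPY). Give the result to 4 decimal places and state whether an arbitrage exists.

Around JPY → CNY → CHF → JPY: 1 ÷ 18.501 ÷ 7.0981 × 129.52 = 0.986278
Product < 1; profitable direction is JPY → CHF → CNY → JPY.

0.9863 (arbitrage exists)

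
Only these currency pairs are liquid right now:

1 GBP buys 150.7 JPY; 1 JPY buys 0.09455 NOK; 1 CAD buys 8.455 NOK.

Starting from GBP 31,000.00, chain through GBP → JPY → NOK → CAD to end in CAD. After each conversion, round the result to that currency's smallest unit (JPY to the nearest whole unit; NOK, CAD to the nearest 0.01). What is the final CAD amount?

CAD 52,242.37

GBP 31,000.00 × 150.7 = JPY 4,671,700
JPY 4,671,700 × 0.09455 = NOK 441,709.23
NOK 441,709.23 ÷ 8.455 = CAD 52,242.37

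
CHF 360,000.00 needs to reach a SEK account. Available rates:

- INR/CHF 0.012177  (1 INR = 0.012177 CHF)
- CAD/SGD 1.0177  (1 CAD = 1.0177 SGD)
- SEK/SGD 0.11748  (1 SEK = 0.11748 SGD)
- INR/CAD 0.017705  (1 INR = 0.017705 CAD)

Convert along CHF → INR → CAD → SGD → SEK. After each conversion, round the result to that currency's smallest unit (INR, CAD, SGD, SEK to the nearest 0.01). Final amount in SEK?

SEK 4,534,338.78

CHF 360,000.00 ÷ 0.012177 = INR 29,563,932.00
INR 29,563,932.00 × 0.017705 = CAD 523,429.42
CAD 523,429.42 × 1.0177 = SGD 532,694.12
SGD 532,694.12 ÷ 0.11748 = SEK 4,534,338.78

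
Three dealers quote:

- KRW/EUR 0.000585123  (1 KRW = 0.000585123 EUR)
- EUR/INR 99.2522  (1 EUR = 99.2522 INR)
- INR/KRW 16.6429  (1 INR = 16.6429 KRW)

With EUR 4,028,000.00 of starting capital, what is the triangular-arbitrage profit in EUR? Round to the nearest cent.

Profitable loop is EUR → KRW → INR → EUR:
EUR 4,028,000.00 ÷ 0.000585123 = KRW 6,884,022,676
KRW 6,884,022,676 ÷ 16.6429 = INR 413,631,198.62
INR 413,631,198.62 ÷ 99.2522 = EUR 4,167,476.37
Profit = EUR 4,167,476.37 − EUR 4,028,000.00

Profit: EUR 139,476.37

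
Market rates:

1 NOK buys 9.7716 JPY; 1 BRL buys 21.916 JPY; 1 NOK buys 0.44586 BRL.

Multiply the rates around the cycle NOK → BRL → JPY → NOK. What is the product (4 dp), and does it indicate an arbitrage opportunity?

1.0000 (no arbitrage)

Around NOK → BRL → JPY → NOK: 1 × 0.44586 × 21.916 ÷ 9.7716 = 0.999986
Product ≈ 1 (deviation 0.001%, within rounding noise).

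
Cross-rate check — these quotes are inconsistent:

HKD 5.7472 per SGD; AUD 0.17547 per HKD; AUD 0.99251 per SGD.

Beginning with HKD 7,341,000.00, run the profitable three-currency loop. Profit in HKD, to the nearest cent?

Profitable loop is HKD → AUD → SGD → HKD:
HKD 7,341,000.00 × 0.17547 = AUD 1,288,125.27
AUD 1,288,125.27 ÷ 0.99251 = SGD 1,297,846.14
SGD 1,297,846.14 × 5.7472 = HKD 7,458,981.32
Profit = HKD 7,458,981.32 − HKD 7,341,000.00

Profit: HKD 117,981.32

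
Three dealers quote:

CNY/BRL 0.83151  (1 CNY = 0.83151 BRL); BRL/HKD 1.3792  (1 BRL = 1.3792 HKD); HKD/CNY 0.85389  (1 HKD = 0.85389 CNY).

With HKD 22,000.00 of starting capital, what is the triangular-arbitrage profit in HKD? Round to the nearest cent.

Profit: HKD 466.01

Profitable loop is HKD → BRL → CNY → HKD:
HKD 22,000.00 ÷ 1.3792 = BRL 15,951.28
BRL 15,951.28 ÷ 0.83151 = CNY 19,183.50
CNY 19,183.50 ÷ 0.85389 = HKD 22,466.01
Profit = HKD 22,466.01 − HKD 22,000.00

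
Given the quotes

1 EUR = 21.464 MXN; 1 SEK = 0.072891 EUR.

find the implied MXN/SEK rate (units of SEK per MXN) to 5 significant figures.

1 MXN ÷ 21.464 = 0.0465896 EUR
0.0465896 EUR ÷ 0.072891 = 0.639169 SEK

MXN/SEK = 0.63917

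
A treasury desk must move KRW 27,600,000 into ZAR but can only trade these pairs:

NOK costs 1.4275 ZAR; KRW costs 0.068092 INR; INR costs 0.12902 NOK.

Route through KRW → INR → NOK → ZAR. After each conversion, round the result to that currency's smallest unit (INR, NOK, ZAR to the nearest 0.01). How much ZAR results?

ZAR 346,129.27

KRW 27,600,000 × 0.068092 = INR 1,879,339.20
INR 1,879,339.20 × 0.12902 = NOK 242,472.34
NOK 242,472.34 × 1.4275 = ZAR 346,129.27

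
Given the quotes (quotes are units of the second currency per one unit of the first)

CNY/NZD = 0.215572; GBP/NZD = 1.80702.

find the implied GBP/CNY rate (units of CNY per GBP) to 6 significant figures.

1 GBP × 1.80702 = 1.80702 NZD
1.80702 NZD ÷ 0.215572 = 8.38244 CNY

GBP/CNY = 8.38244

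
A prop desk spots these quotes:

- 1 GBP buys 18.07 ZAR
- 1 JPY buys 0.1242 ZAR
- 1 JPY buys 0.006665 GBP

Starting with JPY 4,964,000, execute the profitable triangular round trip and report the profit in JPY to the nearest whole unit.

Profitable loop is JPY → ZAR → GBP → JPY:
JPY 4,964,000 × 0.1242 = ZAR 616,528.80
ZAR 616,528.80 ÷ 18.07 = GBP 34,118.92
GBP 34,118.92 ÷ 0.006665 = JPY 5,119,117
Profit = JPY 5,119,117 − JPY 4,964,000

Profit: JPY 155,117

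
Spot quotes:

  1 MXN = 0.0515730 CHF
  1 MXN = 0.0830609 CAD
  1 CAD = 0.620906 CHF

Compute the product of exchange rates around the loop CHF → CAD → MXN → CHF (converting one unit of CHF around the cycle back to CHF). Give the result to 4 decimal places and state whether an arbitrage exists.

1.0000 (no arbitrage)

Around CHF → CAD → MXN → CHF: 1 ÷ 0.620906 ÷ 0.0830609 × 0.0515730 = 1.000000
Product ≈ 1 (deviation 0.000%, within rounding noise).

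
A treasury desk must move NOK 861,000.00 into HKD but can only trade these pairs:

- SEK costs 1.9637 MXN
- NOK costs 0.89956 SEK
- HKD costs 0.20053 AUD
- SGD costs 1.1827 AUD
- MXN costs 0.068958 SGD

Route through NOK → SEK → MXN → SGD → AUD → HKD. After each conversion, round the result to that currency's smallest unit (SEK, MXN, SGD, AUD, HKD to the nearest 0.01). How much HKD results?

HKD 618,569.24

NOK 861,000.00 × 0.89956 = SEK 774,521.16
SEK 774,521.16 × 1.9637 = MXN 1,520,927.20
MXN 1,520,927.20 × 0.068958 = SGD 104,880.10
SGD 104,880.10 × 1.1827 = AUD 124,041.69
AUD 124,041.69 ÷ 0.20053 = HKD 618,569.24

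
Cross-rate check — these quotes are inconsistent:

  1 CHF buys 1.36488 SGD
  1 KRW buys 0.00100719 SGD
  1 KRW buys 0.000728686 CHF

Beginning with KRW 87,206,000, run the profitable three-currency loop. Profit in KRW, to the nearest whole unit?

Profitable loop is KRW → SGD → CHF → KRW:
KRW 87,206,000 × 0.00100719 = SGD 87,833.01
SGD 87,833.01 ÷ 1.36488 = CHF 64,352.19
CHF 64,352.19 ÷ 0.000728686 = KRW 88,312,642
Profit = KRW 88,312,642 − KRW 87,206,000

Profit: KRW 1,106,642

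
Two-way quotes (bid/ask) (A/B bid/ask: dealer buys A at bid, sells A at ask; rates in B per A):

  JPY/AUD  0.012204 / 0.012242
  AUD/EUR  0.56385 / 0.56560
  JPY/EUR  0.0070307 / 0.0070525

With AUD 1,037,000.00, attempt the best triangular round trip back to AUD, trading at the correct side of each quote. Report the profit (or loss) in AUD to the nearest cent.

Best loop AUD → JPY → EUR → AUD:
AUD 1,037,000.00 ÷ 0.012242 (buy JPY at ask) = JPY 84,708,381
JPY 84,708,381 × 0.0070307 (sell JPY at bid) = EUR 595,559.21
EUR 595,559.21 ÷ 0.56560 (buy AUD at ask) = AUD 1,052,968.91

Net profit: AUD 15,968.91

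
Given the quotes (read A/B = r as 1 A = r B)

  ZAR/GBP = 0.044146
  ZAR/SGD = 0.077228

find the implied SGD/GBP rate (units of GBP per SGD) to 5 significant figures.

SGD/GBP = 0.57163

1 SGD ÷ 0.077228 = 12.9487 ZAR
12.9487 ZAR × 0.044146 = 0.571632 GBP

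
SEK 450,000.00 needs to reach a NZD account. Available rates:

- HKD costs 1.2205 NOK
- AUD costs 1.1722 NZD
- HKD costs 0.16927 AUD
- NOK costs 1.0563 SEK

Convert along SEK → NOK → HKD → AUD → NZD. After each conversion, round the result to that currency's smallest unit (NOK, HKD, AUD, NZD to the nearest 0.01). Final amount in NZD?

NZD 69,257.88

SEK 450,000.00 ÷ 1.0563 = NOK 426,015.34
NOK 426,015.34 ÷ 1.2205 = HKD 349,049.85
HKD 349,049.85 × 0.16927 = AUD 59,083.67
AUD 59,083.67 × 1.1722 = NZD 69,257.88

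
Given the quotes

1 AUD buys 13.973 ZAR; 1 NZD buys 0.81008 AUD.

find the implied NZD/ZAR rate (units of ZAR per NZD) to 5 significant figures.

1 NZD × 0.81008 = 0.81008 AUD
0.81008 AUD × 13.973 = 11.3192 ZAR

NZD/ZAR = 11.319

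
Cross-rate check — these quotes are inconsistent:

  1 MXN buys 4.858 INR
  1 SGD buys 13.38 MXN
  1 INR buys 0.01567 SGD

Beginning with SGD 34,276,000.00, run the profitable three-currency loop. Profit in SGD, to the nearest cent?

Profitable loop is SGD → MXN → INR → SGD:
SGD 34,276,000.00 × 13.38 = MXN 458,612,880.00
MXN 458,612,880.00 × 4.858 = INR 2,227,941,371.04
INR 2,227,941,371.04 × 0.01567 = SGD 34,911,841.28
Profit = SGD 34,911,841.28 − SGD 34,276,000.00

Profit: SGD 635,841.28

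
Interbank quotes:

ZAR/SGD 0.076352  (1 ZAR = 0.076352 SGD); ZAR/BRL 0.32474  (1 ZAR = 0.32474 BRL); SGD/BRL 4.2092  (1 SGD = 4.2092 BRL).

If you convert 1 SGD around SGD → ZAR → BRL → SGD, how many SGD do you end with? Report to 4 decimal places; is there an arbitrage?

Around SGD → ZAR → BRL → SGD: 1 ÷ 0.076352 × 0.32474 ÷ 4.2092 = 1.010452
Product > 1; profitable direction is SGD → ZAR → BRL → SGD.

1.0105 (arbitrage exists)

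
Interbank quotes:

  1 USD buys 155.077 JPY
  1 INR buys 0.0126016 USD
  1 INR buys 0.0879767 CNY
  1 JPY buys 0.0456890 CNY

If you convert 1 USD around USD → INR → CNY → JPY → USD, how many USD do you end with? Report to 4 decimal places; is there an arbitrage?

0.9853 (arbitrage exists)

Around USD → INR → CNY → JPY → USD: 1 ÷ 0.0126016 × 0.0879767 ÷ 0.0456890 ÷ 155.077 = 0.985333
Product < 1; profitable direction is USD → JPY → CNY → INR → USD.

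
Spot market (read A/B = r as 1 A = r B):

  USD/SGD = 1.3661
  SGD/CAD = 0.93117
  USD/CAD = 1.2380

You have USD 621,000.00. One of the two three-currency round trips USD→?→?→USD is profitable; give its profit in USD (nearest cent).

Profitable loop is USD → SGD → CAD → USD:
USD 621,000.00 × 1.3661 = SGD 848,348.10
SGD 848,348.10 × 0.93117 = CAD 789,956.30
CAD 789,956.30 ÷ 1.2380 = USD 638,090.71
Profit = USD 638,090.71 − USD 621,000.00

Profit: USD 17,090.71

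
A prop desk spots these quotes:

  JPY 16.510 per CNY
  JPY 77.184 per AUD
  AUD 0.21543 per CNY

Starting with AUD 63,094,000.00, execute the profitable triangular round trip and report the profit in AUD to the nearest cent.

Profit: AUD 449,985.64

Profitable loop is AUD → JPY → CNY → AUD:
AUD 63,094,000.00 × 77.184 = JPY 4,869,847,296
JPY 4,869,847,296 ÷ 16.510 = CNY 294,963,494.61
CNY 294,963,494.61 × 0.21543 = AUD 63,543,985.64
Profit = AUD 63,543,985.64 − AUD 63,094,000.00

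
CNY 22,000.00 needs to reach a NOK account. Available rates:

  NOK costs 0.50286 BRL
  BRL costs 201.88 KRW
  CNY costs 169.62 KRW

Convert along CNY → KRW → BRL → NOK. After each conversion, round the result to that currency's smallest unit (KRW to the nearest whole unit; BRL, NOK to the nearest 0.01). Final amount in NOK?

NOK 36,758.64

CNY 22,000.00 × 169.62 = KRW 3,731,640
KRW 3,731,640 ÷ 201.88 = BRL 18,484.45
BRL 18,484.45 ÷ 0.50286 = NOK 36,758.64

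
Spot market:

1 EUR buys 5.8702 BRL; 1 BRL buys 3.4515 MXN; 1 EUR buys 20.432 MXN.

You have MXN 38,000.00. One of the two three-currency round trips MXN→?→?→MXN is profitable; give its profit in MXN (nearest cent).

Profitable loop is MXN → BRL → EUR → MXN:
MXN 38,000.00 ÷ 3.4515 = BRL 11,009.71
BRL 11,009.71 ÷ 5.8702 = EUR 1,875.52
EUR 1,875.52 × 20.432 = MXN 38,320.72
Profit = MXN 38,320.72 − MXN 38,000.00

Profit: MXN 320.72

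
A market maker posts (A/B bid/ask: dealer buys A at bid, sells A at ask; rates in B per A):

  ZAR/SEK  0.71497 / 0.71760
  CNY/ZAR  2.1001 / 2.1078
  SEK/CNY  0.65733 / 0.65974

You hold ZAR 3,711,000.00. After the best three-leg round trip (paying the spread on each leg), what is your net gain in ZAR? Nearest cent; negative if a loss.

Best loop ZAR → CNY → SEK → ZAR:
ZAR 3,711,000.00 ÷ 2.1078 (buy CNY at ask) = CNY 1,760,603.47
CNY 1,760,603.47 ÷ 0.65974 (buy SEK at ask) = SEK 2,668,632.30
SEK 2,668,632.30 ÷ 0.71760 (buy ZAR at ask) = ZAR 3,718,829.85

Net profit: ZAR 7,829.85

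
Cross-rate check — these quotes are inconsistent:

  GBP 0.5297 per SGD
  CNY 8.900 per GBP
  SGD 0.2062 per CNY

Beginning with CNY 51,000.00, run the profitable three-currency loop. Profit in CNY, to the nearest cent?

Profitable loop is CNY → GBP → SGD → CNY:
CNY 51,000.00 ÷ 8.900 = GBP 5,730.34
GBP 5,730.34 ÷ 0.5297 = SGD 10,818.08
SGD 10,818.08 ÷ 0.2062 = CNY 52,464.02
Profit = CNY 52,464.02 − CNY 51,000.00

Profit: CNY 1,464.02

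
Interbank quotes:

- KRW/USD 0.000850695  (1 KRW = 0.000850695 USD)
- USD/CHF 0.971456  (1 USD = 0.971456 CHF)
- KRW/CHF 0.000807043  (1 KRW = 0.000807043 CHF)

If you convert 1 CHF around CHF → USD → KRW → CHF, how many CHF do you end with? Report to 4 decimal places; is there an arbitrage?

Around CHF → USD → KRW → CHF: 1 ÷ 0.971456 ÷ 0.000850695 × 0.000807043 = 0.976562
Product < 1; profitable direction is CHF → KRW → USD → CHF.

0.9766 (arbitrage exists)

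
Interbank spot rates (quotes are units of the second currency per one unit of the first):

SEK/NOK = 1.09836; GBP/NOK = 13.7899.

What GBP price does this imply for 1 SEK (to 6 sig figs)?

1 SEK × 1.09836 = 1.09836 NOK
1.09836 NOK ÷ 13.7899 = 0.0796496 GBP

SEK/GBP = 0.0796496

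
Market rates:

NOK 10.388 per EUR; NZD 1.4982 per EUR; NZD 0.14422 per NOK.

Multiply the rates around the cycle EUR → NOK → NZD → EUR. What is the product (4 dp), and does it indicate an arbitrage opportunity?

1.0000 (no arbitrage)

Around EUR → NOK → NZD → EUR: 1 × 10.388 × 0.14422 ÷ 1.4982 = 0.999972
Product ≈ 1 (deviation 0.003%, within rounding noise).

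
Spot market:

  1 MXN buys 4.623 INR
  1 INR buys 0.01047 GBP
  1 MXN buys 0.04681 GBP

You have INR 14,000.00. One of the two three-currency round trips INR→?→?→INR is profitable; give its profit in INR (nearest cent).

Profit: INR 476.38

Profitable loop is INR → GBP → MXN → INR:
INR 14,000.00 × 0.01047 = GBP 146.58
GBP 146.58 ÷ 0.04681 = MXN 3,131.38
MXN 3,131.38 × 4.623 = INR 14,476.38
Profit = INR 14,476.38 − INR 14,000.00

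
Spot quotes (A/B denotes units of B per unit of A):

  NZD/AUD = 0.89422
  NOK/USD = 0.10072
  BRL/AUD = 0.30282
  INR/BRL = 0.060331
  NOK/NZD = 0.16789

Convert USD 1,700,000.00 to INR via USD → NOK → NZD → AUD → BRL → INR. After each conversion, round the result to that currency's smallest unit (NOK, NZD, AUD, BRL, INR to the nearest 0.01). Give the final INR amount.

USD 1,700,000.00 ÷ 0.10072 = NOK 16,878,474.98
NOK 16,878,474.98 × 0.16789 = NZD 2,833,727.16
NZD 2,833,727.16 × 0.89422 = AUD 2,533,975.50
AUD 2,533,975.50 ÷ 0.30282 = BRL 8,367,926.49
BRL 8,367,926.49 ÷ 0.060331 = INR 138,700,278.30

INR 138,700,278.30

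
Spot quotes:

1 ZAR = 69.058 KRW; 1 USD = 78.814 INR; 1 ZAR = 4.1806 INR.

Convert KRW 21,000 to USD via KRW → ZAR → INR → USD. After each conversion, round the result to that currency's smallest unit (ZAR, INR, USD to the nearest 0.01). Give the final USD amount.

KRW 21,000 ÷ 69.058 = ZAR 304.09
ZAR 304.09 × 4.1806 = INR 1,271.28
INR 1,271.28 ÷ 78.814 = USD 16.13

USD 16.13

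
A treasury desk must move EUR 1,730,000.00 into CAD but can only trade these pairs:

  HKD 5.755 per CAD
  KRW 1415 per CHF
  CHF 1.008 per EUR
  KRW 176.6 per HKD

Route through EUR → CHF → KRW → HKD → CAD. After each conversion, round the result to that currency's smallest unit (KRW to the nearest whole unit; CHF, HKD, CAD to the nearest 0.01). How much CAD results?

CAD 2,427,879.05

EUR 1,730,000.00 × 1.008 = CHF 1,743,840.00
CHF 1,743,840.00 × 1415 = KRW 2,467,533,600
KRW 2,467,533,600 ÷ 176.6 = HKD 13,972,443.94
HKD 13,972,443.94 ÷ 5.755 = CAD 2,427,879.05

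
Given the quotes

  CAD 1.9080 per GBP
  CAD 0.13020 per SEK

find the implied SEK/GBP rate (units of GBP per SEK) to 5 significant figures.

1 SEK × 0.13020 = 0.1302 CAD
0.1302 CAD ÷ 1.9080 = 0.068239 GBP

SEK/GBP = 0.068239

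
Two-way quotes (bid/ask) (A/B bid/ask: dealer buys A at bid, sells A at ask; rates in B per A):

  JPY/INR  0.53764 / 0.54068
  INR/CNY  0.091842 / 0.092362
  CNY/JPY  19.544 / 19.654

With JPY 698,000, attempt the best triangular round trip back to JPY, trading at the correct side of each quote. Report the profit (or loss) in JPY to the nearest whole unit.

Net profit: JPY 13,166

Best loop JPY → CNY → INR → JPY:
JPY 698,000 ÷ 19.654 (buy CNY at ask) = CNY 35,514.40
CNY 35,514.40 ÷ 0.092362 (buy INR at ask) = INR 384,513.10
INR 384,513.10 ÷ 0.54068 (buy JPY at ask) = JPY 711,166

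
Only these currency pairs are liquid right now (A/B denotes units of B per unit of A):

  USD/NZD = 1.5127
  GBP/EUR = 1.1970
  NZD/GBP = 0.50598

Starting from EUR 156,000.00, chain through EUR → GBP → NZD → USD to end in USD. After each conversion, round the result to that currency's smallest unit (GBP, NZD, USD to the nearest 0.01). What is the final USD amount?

USD 170,272.41

EUR 156,000.00 ÷ 1.1970 = GBP 130,325.81
GBP 130,325.81 ÷ 0.50598 = NZD 257,571.07
NZD 257,571.07 ÷ 1.5127 = USD 170,272.41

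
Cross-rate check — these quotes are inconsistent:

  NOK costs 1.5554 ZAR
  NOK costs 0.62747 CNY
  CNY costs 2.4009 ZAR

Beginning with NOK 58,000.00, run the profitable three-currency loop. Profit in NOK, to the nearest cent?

Profit: NOK 1,882.93

Profitable loop is NOK → ZAR → CNY → NOK:
NOK 58,000.00 × 1.5554 = ZAR 90,213.20
ZAR 90,213.20 ÷ 2.4009 = CNY 37,574.74
CNY 37,574.74 ÷ 0.62747 = NOK 59,882.93
Profit = NOK 59,882.93 − NOK 58,000.00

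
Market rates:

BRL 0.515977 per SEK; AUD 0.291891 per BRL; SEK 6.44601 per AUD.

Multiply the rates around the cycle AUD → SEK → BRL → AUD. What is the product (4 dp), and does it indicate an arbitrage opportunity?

0.9708 (arbitrage exists)

Around AUD → SEK → BRL → AUD: 1 × 6.44601 × 0.515977 × 0.291891 = 0.970827
Product < 1; profitable direction is AUD → BRL → SEK → AUD.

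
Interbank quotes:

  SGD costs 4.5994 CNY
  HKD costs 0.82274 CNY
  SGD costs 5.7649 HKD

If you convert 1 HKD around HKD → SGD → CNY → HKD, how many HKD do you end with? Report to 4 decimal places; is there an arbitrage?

0.9697 (arbitrage exists)

Around HKD → SGD → CNY → HKD: 1 ÷ 5.7649 × 4.5994 ÷ 0.82274 = 0.969721
Product < 1; profitable direction is HKD → CNY → SGD → HKD.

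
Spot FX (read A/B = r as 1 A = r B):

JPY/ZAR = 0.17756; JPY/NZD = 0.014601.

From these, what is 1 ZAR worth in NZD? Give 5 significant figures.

1 ZAR ÷ 0.17756 = 5.6319 JPY
5.6319 JPY × 0.014601 = 0.0822314 NZD

ZAR/NZD = 0.082231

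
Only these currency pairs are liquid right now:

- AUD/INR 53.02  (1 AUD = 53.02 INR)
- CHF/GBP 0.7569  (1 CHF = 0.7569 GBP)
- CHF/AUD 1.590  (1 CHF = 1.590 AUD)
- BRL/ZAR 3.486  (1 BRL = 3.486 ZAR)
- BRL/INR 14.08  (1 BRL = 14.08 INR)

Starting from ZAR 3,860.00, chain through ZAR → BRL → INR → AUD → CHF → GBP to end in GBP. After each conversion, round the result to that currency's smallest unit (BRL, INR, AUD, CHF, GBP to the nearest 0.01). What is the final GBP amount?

GBP 139.98

ZAR 3,860.00 ÷ 3.486 = BRL 1,107.29
BRL 1,107.29 × 14.08 = INR 15,590.64
INR 15,590.64 ÷ 53.02 = AUD 294.05
AUD 294.05 ÷ 1.590 = CHF 184.94
CHF 184.94 × 0.7569 = GBP 139.98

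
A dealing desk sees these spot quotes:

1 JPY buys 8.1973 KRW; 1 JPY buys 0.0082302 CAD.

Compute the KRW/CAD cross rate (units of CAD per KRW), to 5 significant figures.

KRW/CAD = 0.0010040

1 KRW ÷ 8.1973 = 0.121991 JPY
0.121991 JPY × 0.0082302 = 0.00100401 CAD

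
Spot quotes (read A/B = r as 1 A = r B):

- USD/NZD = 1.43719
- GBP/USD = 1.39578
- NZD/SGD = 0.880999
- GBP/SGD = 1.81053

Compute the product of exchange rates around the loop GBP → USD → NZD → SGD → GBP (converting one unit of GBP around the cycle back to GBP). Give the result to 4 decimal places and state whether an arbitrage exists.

0.9761 (arbitrage exists)

Around GBP → USD → NZD → SGD → GBP: 1 × 1.39578 × 1.43719 × 0.880999 ÷ 1.81053 = 0.976115
Product < 1; profitable direction is GBP → SGD → NZD → USD → GBP.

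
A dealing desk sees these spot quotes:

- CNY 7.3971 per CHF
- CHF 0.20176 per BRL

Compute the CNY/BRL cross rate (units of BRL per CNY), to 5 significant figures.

1 CNY ÷ 7.3971 = 0.135188 CHF
0.135188 CHF ÷ 0.20176 = 0.670044 BRL

CNY/BRL = 0.67004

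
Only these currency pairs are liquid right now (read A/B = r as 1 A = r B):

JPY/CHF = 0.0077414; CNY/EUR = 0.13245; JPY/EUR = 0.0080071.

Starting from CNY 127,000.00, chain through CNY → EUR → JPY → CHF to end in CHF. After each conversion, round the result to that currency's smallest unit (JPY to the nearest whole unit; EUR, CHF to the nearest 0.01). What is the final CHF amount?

CNY 127,000.00 × 0.13245 = EUR 16,821.15
EUR 16,821.15 ÷ 0.0080071 = JPY 2,100,779
JPY 2,100,779 × 0.0077414 = CHF 16,262.97

CHF 16,262.97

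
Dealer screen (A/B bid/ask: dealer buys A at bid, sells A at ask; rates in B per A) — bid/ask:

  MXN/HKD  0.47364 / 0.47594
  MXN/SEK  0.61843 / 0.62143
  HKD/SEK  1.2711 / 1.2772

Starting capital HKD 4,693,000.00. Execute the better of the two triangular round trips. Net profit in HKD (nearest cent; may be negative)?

Best loop HKD → MXN → SEK → HKD:
HKD 4,693,000.00 ÷ 0.47594 (buy MXN at ask) = MXN 9,860,486.62
MXN 9,860,486.62 × 0.61843 (sell MXN at bid) = SEK 6,098,020.74
SEK 6,098,020.74 ÷ 1.2772 (buy HKD at ask) = HKD 4,774,522.97

Net profit: HKD 81,522.97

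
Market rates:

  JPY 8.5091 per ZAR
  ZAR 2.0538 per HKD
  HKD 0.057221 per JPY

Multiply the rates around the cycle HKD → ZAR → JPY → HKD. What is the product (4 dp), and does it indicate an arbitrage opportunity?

1.0000 (no arbitrage)

Around HKD → ZAR → JPY → HKD: 1 × 2.0538 × 8.5091 × 0.057221 = 0.999994
Product ≈ 1 (deviation 0.001%, within rounding noise).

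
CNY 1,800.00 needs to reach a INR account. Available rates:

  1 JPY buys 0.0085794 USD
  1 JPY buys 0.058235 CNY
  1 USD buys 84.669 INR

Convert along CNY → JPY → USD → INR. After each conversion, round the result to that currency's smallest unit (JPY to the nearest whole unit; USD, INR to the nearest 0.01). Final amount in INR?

CNY 1,800.00 ÷ 0.058235 = JPY 30,909
JPY 30,909 × 0.0085794 = USD 265.18
USD 265.18 × 84.669 = INR 22,452.53

INR 22,452.53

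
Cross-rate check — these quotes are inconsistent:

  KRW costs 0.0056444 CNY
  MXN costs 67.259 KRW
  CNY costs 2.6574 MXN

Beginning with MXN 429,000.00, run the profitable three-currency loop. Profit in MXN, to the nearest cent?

Profitable loop is MXN → KRW → CNY → MXN:
MXN 429,000.00 × 67.259 = KRW 28,854,111
KRW 28,854,111 × 0.0056444 = CNY 162,864.14
CNY 162,864.14 × 2.6574 = MXN 432,795.18
Profit = MXN 432,795.18 − MXN 429,000.00

Profit: MXN 3,795.18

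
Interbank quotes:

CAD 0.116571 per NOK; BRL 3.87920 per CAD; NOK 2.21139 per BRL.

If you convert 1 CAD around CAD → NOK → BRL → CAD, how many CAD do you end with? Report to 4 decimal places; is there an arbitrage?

Around CAD → NOK → BRL → CAD: 1 ÷ 0.116571 ÷ 2.21139 ÷ 3.87920 = 1.000005
Product ≈ 1 (deviation 0.000%, within rounding noise).

1.0000 (no arbitrage)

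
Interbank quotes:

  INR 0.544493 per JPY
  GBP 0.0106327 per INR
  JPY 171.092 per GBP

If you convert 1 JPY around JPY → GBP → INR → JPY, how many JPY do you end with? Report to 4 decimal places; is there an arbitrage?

1.0096 (arbitrage exists)

Around JPY → GBP → INR → JPY: 1 ÷ 171.092 ÷ 0.0106327 ÷ 0.544493 = 1.009565
Product > 1; profitable direction is JPY → GBP → INR → JPY.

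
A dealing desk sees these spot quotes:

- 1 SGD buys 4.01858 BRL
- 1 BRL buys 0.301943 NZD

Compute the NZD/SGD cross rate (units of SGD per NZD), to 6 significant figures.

1 NZD ÷ 0.301943 = 3.31188 BRL
3.31188 BRL ÷ 4.01858 = 0.824143 SGD

NZD/SGD = 0.824143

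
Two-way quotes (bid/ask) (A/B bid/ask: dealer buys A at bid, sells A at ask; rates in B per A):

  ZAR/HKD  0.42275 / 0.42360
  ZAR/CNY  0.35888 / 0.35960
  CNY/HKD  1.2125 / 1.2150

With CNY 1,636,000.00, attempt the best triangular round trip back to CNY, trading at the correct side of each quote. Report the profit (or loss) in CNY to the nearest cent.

Net profit: CNY 44,576.75

Best loop CNY → HKD → ZAR → CNY:
CNY 1,636,000.00 × 1.2125 (sell CNY at bid) = HKD 1,983,650.00
HKD 1,983,650.00 ÷ 0.42360 (buy ZAR at ask) = ZAR 4,682,837.58
ZAR 4,682,837.58 × 0.35888 (sell ZAR at bid) = CNY 1,680,576.75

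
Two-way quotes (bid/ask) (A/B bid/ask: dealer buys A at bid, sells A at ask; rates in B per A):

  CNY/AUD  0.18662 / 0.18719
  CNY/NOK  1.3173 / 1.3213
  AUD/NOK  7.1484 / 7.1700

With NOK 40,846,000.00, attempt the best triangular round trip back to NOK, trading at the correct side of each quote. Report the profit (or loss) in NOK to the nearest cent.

Net profit: NOK 393,665.05

Best loop NOK → CNY → AUD → NOK:
NOK 40,846,000.00 ÷ 1.3213 (buy CNY at ask) = CNY 30,913,494.29
CNY 30,913,494.29 × 0.18662 (sell CNY at bid) = AUD 5,769,076.30
AUD 5,769,076.30 × 7.1484 (sell AUD at bid) = NOK 41,239,665.05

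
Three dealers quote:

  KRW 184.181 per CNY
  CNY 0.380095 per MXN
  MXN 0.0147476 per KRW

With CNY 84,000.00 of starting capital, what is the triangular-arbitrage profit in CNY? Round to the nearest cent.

Profitable loop is CNY → KRW → MXN → CNY:
CNY 84,000.00 × 184.181 = KRW 15,471,204
KRW 15,471,204 × 0.0147476 = MXN 228,163.13
MXN 228,163.13 × 0.380095 = CNY 86,723.66
Profit = CNY 86,723.66 − CNY 84,000.00

Profit: CNY 2,723.66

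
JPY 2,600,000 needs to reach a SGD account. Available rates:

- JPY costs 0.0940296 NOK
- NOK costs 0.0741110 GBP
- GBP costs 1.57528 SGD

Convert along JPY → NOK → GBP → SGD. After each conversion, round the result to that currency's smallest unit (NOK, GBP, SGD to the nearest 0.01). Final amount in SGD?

JPY 2,600,000 × 0.0940296 = NOK 244,476.96
NOK 244,476.96 × 0.0741110 = GBP 18,118.43
GBP 18,118.43 × 1.57528 = SGD 28,541.60

SGD 28,541.60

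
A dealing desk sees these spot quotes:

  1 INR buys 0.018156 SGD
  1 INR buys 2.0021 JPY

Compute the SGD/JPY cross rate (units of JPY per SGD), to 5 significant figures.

1 SGD ÷ 0.018156 = 55.0782 INR
55.0782 INR × 2.0021 = 110.272 JPY

SGD/JPY = 110.27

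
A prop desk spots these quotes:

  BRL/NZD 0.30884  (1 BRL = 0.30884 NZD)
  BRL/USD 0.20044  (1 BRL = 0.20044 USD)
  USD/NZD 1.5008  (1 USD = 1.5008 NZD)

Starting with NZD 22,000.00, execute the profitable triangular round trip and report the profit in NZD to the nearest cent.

Profit: NZD 586.50

Profitable loop is NZD → USD → BRL → NZD:
NZD 22,000.00 ÷ 1.5008 = USD 14,658.85
USD 14,658.85 ÷ 0.20044 = BRL 73,133.35
BRL 73,133.35 × 0.30884 = NZD 22,586.50
Profit = NZD 22,586.50 − NZD 22,000.00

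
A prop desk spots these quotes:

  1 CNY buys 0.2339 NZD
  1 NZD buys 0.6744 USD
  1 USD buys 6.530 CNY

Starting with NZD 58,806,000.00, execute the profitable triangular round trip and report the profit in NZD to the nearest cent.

Profitable loop is NZD → USD → CNY → NZD:
NZD 58,806,000.00 × 0.6744 = USD 39,658,766.40
USD 39,658,766.40 × 6.530 = CNY 258,971,744.59
CNY 258,971,744.59 × 0.2339 = NZD 60,573,491.06
Profit = NZD 60,573,491.06 − NZD 58,806,000.00

Profit: NZD 1,767,491.06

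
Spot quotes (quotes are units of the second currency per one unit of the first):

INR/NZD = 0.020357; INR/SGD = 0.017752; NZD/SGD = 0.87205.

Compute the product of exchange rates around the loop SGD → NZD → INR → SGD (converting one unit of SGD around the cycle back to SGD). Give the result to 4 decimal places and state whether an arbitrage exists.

1.0000 (no arbitrage)

Around SGD → NZD → INR → SGD: 1 ÷ 0.87205 ÷ 0.020357 × 0.017752 = 0.999982
Product ≈ 1 (deviation 0.002%, within rounding noise).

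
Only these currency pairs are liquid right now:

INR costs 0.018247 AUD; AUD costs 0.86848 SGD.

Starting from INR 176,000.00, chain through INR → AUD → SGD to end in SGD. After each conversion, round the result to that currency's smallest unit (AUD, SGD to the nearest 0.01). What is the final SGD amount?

SGD 2,789.10

INR 176,000.00 × 0.018247 = AUD 3,211.47
AUD 3,211.47 × 0.86848 = SGD 2,789.10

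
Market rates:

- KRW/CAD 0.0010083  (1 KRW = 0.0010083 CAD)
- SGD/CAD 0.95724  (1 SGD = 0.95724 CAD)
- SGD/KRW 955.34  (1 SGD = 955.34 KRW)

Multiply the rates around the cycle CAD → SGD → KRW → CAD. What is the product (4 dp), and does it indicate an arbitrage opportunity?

Around CAD → SGD → KRW → CAD: 1 ÷ 0.95724 × 955.34 × 0.0010083 = 1.006299
Product > 1; profitable direction is CAD → SGD → KRW → CAD.

1.0063 (arbitrage exists)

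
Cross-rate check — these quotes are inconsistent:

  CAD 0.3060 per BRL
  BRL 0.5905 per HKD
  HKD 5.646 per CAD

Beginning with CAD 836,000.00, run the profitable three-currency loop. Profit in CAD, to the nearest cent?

Profit: CAD 16,881.08

Profitable loop is CAD → HKD → BRL → CAD:
CAD 836,000.00 × 5.646 = HKD 4,720,056.00
HKD 4,720,056.00 × 0.5905 = BRL 2,787,193.07
BRL 2,787,193.07 × 0.3060 = CAD 852,881.08
Profit = CAD 852,881.08 − CAD 836,000.00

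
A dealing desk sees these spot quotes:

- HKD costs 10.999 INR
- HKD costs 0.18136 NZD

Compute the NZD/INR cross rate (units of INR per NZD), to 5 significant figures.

1 NZD ÷ 0.18136 = 5.5139 HKD
5.5139 HKD × 10.999 = 60.6473 INR

NZD/INR = 60.647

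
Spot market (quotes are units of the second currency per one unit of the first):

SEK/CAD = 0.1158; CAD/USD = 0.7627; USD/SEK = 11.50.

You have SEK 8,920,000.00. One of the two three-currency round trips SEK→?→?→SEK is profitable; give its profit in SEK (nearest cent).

Profitable loop is SEK → CAD → USD → SEK:
SEK 8,920,000.00 × 0.1158 = CAD 1,032,936.00
CAD 1,032,936.00 × 0.7627 = USD 787,820.29
USD 787,820.29 × 11.50 = SEK 9,059,933.30
Profit = SEK 9,059,933.30 − SEK 8,920,000.00

Profit: SEK 139,933.30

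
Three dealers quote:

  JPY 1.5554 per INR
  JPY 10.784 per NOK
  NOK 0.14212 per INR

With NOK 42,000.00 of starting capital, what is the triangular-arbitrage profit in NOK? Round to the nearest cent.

Profitable loop is NOK → INR → JPY → NOK:
NOK 42,000.00 ÷ 0.14212 = INR 295,524.91
INR 295,524.91 × 1.5554 = JPY 459,659
JPY 459,659 ÷ 10.784 = NOK 42,624.21
Profit = NOK 42,624.21 − NOK 42,000.00

Profit: NOK 624.21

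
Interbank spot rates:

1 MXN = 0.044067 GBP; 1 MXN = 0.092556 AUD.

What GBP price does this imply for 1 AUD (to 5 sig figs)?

1 AUD ÷ 0.092556 = 10.8043 MXN
10.8043 MXN × 0.044067 = 0.476112 GBP

AUD/GBP = 0.47611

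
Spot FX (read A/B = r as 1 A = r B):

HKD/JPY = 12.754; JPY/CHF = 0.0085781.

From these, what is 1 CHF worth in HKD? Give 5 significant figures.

1 CHF ÷ 0.0085781 = 116.576 JPY
116.576 JPY ÷ 12.754 = 9.14034 HKD

CHF/HKD = 9.1403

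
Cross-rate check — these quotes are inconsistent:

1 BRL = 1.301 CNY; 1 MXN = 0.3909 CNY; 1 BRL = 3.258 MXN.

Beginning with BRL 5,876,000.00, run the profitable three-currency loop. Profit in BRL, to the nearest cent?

Profitable loop is BRL → CNY → MXN → BRL:
BRL 5,876,000.00 × 1.301 = CNY 7,644,676.00
CNY 7,644,676.00 ÷ 0.3909 = MXN 19,556,602.71
MXN 19,556,602.71 ÷ 3.258 = BRL 6,002,640.49
Profit = BRL 6,002,640.49 − BRL 5,876,000.00

Profit: BRL 126,640.49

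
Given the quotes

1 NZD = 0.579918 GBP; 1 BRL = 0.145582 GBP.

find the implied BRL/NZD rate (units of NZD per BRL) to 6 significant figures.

BRL/NZD = 0.251039

1 BRL × 0.145582 = 0.145582 GBP
0.145582 GBP ÷ 0.579918 = 0.251039 NZD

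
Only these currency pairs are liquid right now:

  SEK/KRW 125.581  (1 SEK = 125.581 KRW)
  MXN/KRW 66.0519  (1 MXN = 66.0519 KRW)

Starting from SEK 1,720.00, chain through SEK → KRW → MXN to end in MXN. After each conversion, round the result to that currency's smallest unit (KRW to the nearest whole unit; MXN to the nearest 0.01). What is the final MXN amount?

MXN 3,270.14

SEK 1,720.00 × 125.581 = KRW 215,999
KRW 215,999 ÷ 66.0519 = MXN 3,270.14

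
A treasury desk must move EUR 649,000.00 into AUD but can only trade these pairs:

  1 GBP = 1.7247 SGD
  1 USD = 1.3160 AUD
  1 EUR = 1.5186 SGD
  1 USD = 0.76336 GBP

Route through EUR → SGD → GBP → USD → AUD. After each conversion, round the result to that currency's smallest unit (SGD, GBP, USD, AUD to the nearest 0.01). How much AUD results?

AUD 985,146.95

EUR 649,000.00 × 1.5186 = SGD 985,571.40
SGD 985,571.40 ÷ 1.7247 = GBP 571,445.12
GBP 571,445.12 ÷ 0.76336 = USD 748,591.91
USD 748,591.91 × 1.3160 = AUD 985,146.95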